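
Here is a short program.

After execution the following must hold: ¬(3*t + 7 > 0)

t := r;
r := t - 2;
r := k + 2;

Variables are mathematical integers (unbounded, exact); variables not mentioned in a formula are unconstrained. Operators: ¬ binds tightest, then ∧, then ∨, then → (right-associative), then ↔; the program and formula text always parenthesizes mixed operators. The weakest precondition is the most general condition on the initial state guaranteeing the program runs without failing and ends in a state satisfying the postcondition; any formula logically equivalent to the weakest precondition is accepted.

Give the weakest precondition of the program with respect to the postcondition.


Working backward. After the program, the postcondition ¬(3*t + 7 > 0) must hold; in canonical form it is ¬(3*t > -7).
Before r := k + 2: ¬(3*t > -7)
Before r := t - 2: ¬(3*t > -7)
Before t := r: ¬(3*r > -7)
Answer: WP = ¬(3*r > -7)


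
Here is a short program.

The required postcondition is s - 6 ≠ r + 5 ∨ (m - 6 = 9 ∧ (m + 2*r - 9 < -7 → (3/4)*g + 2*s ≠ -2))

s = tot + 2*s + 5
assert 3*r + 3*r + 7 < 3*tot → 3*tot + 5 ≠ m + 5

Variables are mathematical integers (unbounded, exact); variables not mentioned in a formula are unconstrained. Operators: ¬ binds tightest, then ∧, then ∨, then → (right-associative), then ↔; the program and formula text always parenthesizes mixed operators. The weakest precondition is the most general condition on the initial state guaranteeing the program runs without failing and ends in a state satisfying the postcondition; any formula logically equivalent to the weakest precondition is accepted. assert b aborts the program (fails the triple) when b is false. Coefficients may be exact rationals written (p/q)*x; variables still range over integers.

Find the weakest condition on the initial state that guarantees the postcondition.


Working backward. After the program, the postcondition s - 6 ≠ r + 5 ∨ (m - 6 = 9 ∧ (m + 2*r - 9 < -7 → (3/4)*g + 2*s ≠ -2)) must hold; in canonical form it is s ≠ r + 11 ∨ (m = 15 ∧ (m + 2*r < 2 → (3/4)*g + 2*s ≠ -2)).
Before assert 3*r + 3*r + 7 < 3*tot → 3*tot + 5 ≠ m + 5: (6*r < 3*tot - 7 → 3*tot ≠ m) ∧ (s ≠ r + 11 ∨ (m = 15 ∧ (m + 2*r < 2 → (3/4)*g + 2*s ≠ -2)))
Before s := tot + 2*s + 5: (6*r < 3*tot - 7 → 3*tot ≠ m) ∧ (2*s + tot ≠ r + 6 ∨ (m = 15 ∧ (m + 2*r < 2 → (3/4)*g + 4*s + 2*tot ≠ -12)))
Answer: WP = (6*r < 3*tot - 7 → 3*tot ≠ m) ∧ (2*s + tot ≠ r + 6 ∨ (m = 15 ∧ (m + 2*r < 2 → (3/4)*g + 4*s + 2*tot ≠ -12)))


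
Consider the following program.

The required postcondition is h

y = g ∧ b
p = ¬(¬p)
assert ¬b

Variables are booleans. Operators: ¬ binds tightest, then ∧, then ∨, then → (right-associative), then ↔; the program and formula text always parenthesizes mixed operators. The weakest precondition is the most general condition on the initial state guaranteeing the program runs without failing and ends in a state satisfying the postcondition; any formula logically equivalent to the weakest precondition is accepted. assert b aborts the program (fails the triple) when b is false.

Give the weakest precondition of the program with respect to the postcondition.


Working backward. After the program, h must hold.
Before assert ¬b: (¬b) ∧ h
Before p := ¬(¬p): (¬b) ∧ h
Before y := g ∧ b: (¬b) ∧ h
Answer: WP = (¬b) ∧ h


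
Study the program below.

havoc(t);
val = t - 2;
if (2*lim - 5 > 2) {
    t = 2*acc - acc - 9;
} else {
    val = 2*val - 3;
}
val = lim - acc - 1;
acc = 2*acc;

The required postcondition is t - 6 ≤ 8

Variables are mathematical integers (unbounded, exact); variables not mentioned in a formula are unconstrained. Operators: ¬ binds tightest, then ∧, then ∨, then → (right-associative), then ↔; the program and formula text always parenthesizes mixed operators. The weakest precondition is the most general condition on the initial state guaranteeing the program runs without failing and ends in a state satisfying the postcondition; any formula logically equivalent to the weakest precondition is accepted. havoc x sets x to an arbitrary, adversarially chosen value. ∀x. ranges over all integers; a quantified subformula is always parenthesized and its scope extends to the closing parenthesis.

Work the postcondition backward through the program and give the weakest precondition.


Working backward. After the program, the postcondition t - 6 ≤ 8 must hold; in canonical form it is t ≤ 14.
Before acc := 2*acc: t ≤ 14
Before val := lim - acc - 1: t ≤ 14
Then branch requires acc ≤ 23; else branch requires t ≤ 14.
Before the if: (2*lim > 7 → acc ≤ 23) ∧ ((¬(2*lim > 7)) → t ≤ 14)
Before val := t - 2: (2*lim > 7 → acc ≤ 23) ∧ ((¬(2*lim > 7)) → t ≤ 14)
Before havoc t: ∀t_1. ((2*lim > 7 → acc ≤ 23) ∧ ((¬(2*lim > 7)) → t_1 ≤ 14))
Answer: WP = ∀t_1. ((2*lim > 7 → acc ≤ 23) ∧ ((¬(2*lim > 7)) → t_1 ≤ 14))


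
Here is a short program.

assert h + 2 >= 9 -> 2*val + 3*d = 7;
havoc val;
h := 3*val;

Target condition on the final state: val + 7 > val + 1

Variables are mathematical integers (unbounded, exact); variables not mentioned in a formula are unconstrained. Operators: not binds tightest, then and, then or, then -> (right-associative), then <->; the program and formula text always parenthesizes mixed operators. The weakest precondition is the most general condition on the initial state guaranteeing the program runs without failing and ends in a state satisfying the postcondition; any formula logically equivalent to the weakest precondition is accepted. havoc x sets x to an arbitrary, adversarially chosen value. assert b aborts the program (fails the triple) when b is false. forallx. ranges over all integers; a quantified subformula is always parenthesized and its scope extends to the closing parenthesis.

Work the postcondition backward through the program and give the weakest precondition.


Working backward. After the program, the postcondition val + 7 > val + 1 must hold; in canonical form it is true.
Before h := 3*val: true
Before havoc val: true
Before assert h + 2 >= 9 -> 2*val + 3*d = 7: h >= 7 -> 3*d + 2*val = 7
Answer: WP = h >= 7 -> 3*d + 2*val = 7


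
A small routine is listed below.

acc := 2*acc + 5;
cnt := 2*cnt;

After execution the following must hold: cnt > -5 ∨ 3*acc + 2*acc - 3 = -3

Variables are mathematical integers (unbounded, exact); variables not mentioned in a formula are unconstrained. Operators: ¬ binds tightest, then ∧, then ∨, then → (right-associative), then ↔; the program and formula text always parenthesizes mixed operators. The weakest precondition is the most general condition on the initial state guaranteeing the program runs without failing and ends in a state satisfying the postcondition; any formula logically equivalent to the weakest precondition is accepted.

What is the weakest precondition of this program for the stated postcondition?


Working backward. After the program, the postcondition cnt > -5 ∨ 3*acc + 2*acc - 3 = -3 must hold; in canonical form it is cnt > -5 ∨ 5*acc = 0.
Before cnt := 2*cnt: 2*cnt > -5 ∨ 5*acc = 0
Before acc := 2*acc + 5: 2*cnt > -5 ∨ 10*acc = -25
Answer: WP = 2*cnt > -5 ∨ 10*acc = -25


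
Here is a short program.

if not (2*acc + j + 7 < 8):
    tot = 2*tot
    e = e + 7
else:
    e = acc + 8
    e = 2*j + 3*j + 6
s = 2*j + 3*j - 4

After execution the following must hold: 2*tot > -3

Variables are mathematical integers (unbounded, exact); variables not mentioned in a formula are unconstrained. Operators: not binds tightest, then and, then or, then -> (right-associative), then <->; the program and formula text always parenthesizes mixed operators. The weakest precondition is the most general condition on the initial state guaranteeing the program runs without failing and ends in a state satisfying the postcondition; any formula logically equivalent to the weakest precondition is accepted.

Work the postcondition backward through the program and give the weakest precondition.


Working backward. After the program, 2*tot > -3 must hold.
Before s := 2*j + 3*j - 4: 2*tot > -3
Then branch requires 4*tot > -3; else branch requires 2*tot > -3.
Before the if: ((not (2*acc + j < 1)) -> 4*tot > -3) and (2*acc + j < 1 -> 2*tot > -3)
Answer: WP = ((not (2*acc + j < 1)) -> 4*tot > -3) and (2*acc + j < 1 -> 2*tot > -3)


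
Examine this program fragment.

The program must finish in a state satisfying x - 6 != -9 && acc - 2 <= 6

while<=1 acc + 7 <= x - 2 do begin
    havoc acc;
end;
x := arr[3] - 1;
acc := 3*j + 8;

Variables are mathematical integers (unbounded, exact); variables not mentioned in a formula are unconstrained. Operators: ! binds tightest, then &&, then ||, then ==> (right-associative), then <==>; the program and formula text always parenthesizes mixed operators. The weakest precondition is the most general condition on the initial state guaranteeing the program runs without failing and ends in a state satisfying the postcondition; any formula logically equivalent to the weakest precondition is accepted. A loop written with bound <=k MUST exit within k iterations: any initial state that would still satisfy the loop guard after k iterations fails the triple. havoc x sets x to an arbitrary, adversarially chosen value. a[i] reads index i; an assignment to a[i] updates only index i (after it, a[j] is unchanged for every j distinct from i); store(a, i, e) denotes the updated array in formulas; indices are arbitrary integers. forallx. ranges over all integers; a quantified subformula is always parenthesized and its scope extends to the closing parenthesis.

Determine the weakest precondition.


Working backward. After the program, the postcondition x - 6 != -9 && acc - 2 <= 6 must hold; in canonical form it is x != -3 && acc <= 8.
Before acc := 3*j + 8: x != -3 && 3*j <= 0
Before x := arr[3] - 1: arr[3] != -2 && 3*j <= 0
Before the loop (bound <=1), unroll the exhaustion recursion (WP_0 = exit-now case; WP_j = one more guarded iteration, up to j = 1):
  WP_0: (!(acc <= x - 9)) && arr[3] != -2 && 3*j <= 0
  WP_1: (acc <= x - 9 ==> (forall acc_1. ((!(acc_1 <= x - 9)) && arr[3] != -2 && 3*j <= 0))) && ((!(acc <= x - 9)) ==> (arr[3] != -2 && 3*j <= 0))
So before the loop: (acc <= x - 9 ==> (forall acc_1. ((!(acc_1 <= x - 9)) && arr[3] != -2 && 3*j <= 0))) && ((!(acc <= x - 9)) ==> (arr[3] != -2 && 3*j <= 0))
Answer: WP = (acc <= x - 9 ==> (forall acc_1. ((!(acc_1 <= x - 9)) && arr[3] != -2 && 3*j <= 0))) && ((!(acc <= x - 9)) ==> (arr[3] != -2 && 3*j <= 0))


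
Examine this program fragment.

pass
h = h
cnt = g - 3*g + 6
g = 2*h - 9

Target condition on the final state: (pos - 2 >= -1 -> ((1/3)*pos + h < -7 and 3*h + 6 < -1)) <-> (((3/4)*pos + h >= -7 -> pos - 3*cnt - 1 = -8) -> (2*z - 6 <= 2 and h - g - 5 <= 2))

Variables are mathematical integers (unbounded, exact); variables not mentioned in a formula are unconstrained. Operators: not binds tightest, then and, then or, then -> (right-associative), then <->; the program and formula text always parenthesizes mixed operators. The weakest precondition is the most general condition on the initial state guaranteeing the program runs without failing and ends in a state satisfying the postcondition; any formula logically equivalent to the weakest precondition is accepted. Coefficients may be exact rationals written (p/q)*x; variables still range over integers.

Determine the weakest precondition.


Working backward. After the program, the postcondition (pos - 2 >= -1 -> ((1/3)*pos + h < -7 and 3*h + 6 < -1)) <-> (((3/4)*pos + h >= -7 -> pos - 3*cnt - 1 = -8) -> (2*z - 6 <= 2 and h - g - 5 <= 2)) must hold; in canonical form it is (pos >= 1 -> (h + (1/3)*pos < -7 and 3*h < -7)) <-> ((h + (3/4)*pos >= -7 -> pos = 3*cnt - 7) -> (2*z <= 8 and h <= g + 7)).
Before g := 2*h - 9: (pos >= 1 -> (h + (1/3)*pos < -7 and 3*h < -7)) <-> ((h + (3/4)*pos >= -7 -> pos = 3*cnt - 7) -> (2*z <= 8 and h >= 2))
Before cnt := g - 3*g + 6: (pos >= 1 -> (h + (1/3)*pos < -7 and 3*h < -7)) <-> ((h + (3/4)*pos >= -7 -> 6*g + pos = 11) -> (2*z <= 8 and h >= 2))
Before h := h: (pos >= 1 -> (h + (1/3)*pos < -7 and 3*h < -7)) <-> ((h + (3/4)*pos >= -7 -> 6*g + pos = 11) -> (2*z <= 8 and h >= 2))
Before skip: (pos >= 1 -> (h + (1/3)*pos < -7 and 3*h < -7)) <-> ((h + (3/4)*pos >= -7 -> 6*g + pos = 11) -> (2*z <= 8 and h >= 2))
Answer: WP = (pos >= 1 -> (h + (1/3)*pos < -7 and 3*h < -7)) <-> ((h + (3/4)*pos >= -7 -> 6*g + pos = 11) -> (2*z <= 8 and h >= 2))


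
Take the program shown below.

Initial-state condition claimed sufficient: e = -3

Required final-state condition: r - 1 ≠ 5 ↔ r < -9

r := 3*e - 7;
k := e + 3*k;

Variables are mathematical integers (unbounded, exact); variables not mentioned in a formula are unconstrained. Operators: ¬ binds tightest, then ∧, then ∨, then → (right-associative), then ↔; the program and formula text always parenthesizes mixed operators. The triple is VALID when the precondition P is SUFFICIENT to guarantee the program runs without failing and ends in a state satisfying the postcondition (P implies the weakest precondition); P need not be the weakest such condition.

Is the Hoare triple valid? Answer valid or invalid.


Working backward. After the program, the postcondition r - 1 ≠ 5 ↔ r < -9 must hold; in canonical form it is r ≠ 6 ↔ r < -9.
Before k := e + 3*k: r ≠ 6 ↔ r < -9
Before r := 3*e - 7: 3*e ≠ 13 ↔ 3*e < -2
The weakest precondition is 3*e ≠ 13 ↔ 3*e < -2.
Check whether e = -3 implies it.
Every state satisfying the precondition satisfies the weakest precondition: the implication holds.
Answer: valid


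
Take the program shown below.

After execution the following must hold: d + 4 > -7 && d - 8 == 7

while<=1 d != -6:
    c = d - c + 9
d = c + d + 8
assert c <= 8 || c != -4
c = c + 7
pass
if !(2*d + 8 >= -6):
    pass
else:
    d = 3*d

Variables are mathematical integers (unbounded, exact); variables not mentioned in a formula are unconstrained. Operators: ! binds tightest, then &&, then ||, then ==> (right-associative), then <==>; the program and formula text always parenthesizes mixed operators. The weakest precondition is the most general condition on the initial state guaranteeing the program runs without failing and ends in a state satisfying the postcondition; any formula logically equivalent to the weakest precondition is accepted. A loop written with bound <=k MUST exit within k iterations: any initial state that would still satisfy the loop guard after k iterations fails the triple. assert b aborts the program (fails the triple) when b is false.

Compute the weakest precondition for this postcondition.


Working backward. After the program, the postcondition d + 4 > -7 && d - 8 == 7 must hold; in canonical form it is d > -11 && d == 15.
Then branch requires d > -11 && d == 15; else branch requires 3*d > -11 && 3*d == 15.
Before the if: ((!(2*d >= -14)) ==> (d > -11 && d == 15)) && (2*d >= -14 ==> (3*d > -11 && 3*d == 15))
Before skip: ((!(2*d >= -14)) ==> (d > -11 && d == 15)) && (2*d >= -14 ==> (3*d > -11 && 3*d == 15))
Before c := c + 7: ((!(2*d >= -14)) ==> (d > -11 && d == 15)) && (2*d >= -14 ==> (3*d > -11 && 3*d == 15))
Before assert c <= 8 || c != -4: (c <= 8 || c != -4) && ((!(2*d >= -14)) ==> (d > -11 && d == 15)) && (2*d >= -14 ==> (3*d > -11 && 3*d == 15))
Before d := c + d + 8: (c <= 8 || c != -4) && ((!(2*c + 2*d >= -30)) ==> (c + d > -19 && c + d == 7)) && (2*c + 2*d >= -30 ==> (3*c + 3*d > -35 && 3*c + 3*d == -9))
Before the loop (bound <=1), unroll the exhaustion recursion (WP_0 = exit-now case; WP_j = one more guarded iteration, up to j = 1):
  WP_0: (!(d != -6)) && (c <= 8 || c != -4) && ((!(2*c + 2*d >= -30)) ==> (c + d > -19 && c + d == 7)) && (2*c + 2*d >= -30 ==> (3*c + 3*d > -35 && 3*c + 3*d == -9))
  WP_1: (d != -6 ==> ((!(d != -6)) && (d <= c - 1 || d != c - 13) && ((!(4*d >= 2*c - 48)) ==> (2*d > c - 28 && 2*d == c - 2)) && (4*d >= 2*c - 48 ==> (6*d > 3*c - 62 && 6*d == 3*c - 36)))) && ((!(d != -6)) ==> ((c <= 8 || c != -4) && ((!(2*c + 2*d >= -30)) ==> (c + d > -19 && c + d == 7)) && (2*c + 2*d >= -30 ==> (3*c + 3*d > -35 && 3*c + 3*d == -9))))
So before the loop: (d != -6 ==> ((!(d != -6)) && (d <= c - 1 || d != c - 13) && ((!(4*d >= 2*c - 48)) ==> (2*d > c - 28 && 2*d == c - 2)) && (4*d >= 2*c - 48 ==> (6*d > 3*c - 62 && 6*d == 3*c - 36)))) && ((!(d != -6)) ==> ((c <= 8 || c != -4) && ((!(2*c + 2*d >= -30)) ==> (c + d > -19 && c + d == 7)) && (2*c + 2*d >= -30 ==> (3*c + 3*d > -35 && 3*c + 3*d == -9))))
Answer: WP = (d != -6 ==> ((!(d != -6)) && (d <= c - 1 || d != c - 13) && ((!(4*d >= 2*c - 48)) ==> (2*d > c - 28 && 2*d == c - 2)) && (4*d >= 2*c - 48 ==> (6*d > 3*c - 62 && 6*d == 3*c - 36)))) && ((!(d != -6)) ==> ((c <= 8 || c != -4) && ((!(2*c + 2*d >= -30)) ==> (c + d > -19 && c + d == 7)) && (2*c + 2*d >= -30 ==> (3*c + 3*d > -35 && 3*c + 3*d == -9))))


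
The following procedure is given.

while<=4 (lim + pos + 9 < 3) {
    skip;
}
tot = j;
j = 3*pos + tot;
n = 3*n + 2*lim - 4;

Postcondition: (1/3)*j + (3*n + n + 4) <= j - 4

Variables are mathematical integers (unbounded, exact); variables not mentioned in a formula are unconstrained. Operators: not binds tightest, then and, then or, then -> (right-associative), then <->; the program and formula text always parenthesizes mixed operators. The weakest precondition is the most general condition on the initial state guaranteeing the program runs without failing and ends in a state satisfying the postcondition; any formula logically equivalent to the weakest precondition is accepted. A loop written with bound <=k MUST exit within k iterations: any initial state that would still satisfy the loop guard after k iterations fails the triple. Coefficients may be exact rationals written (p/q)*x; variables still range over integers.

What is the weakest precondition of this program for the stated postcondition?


Working backward. After the program, the postcondition (1/3)*j + (3*n + n + 4) <= j - 4 must hold; in canonical form it is 4*n <= (2/3)*j - 8.
Before n := 3*n + 2*lim - 4: 8*lim + 12*n <= (2/3)*j + 8
Before j := 3*pos + tot: 8*lim + 12*n <= 2*pos + (2/3)*tot + 8
Before tot := j: 8*lim + 12*n <= (2/3)*j + 2*pos + 8
Before the loop (bound <=4), unroll the exhaustion recursion (WP_0 = exit-now case; WP_j = one more guarded iteration, up to j = 4):
  WP_0: (not (lim + pos < -6)) and 8*lim + 12*n <= (2/3)*j + 2*pos + 8
  WP_1: (lim + pos < -6 -> ((not (lim + pos < -6)) and 8*lim + 12*n <= (2/3)*j + 2*pos + 8)) and ((not (lim + pos < -6)) -> 8*lim + 12*n <= (2/3)*j + 2*pos + 8)
  WP_2: (lim + pos < -6 -> ((lim + pos < -6 -> ((not (lim + pos < -6)) and 8*lim + 12*n <= (2/3)*j + 2*pos + 8)) and ((not (lim + pos < -6)) -> 8*lim + 12*n <= (2/3)*j + 2*pos + 8))) and ((not (lim + pos < -6)) -> 8*lim + 12*n <= (2/3)*j + 2*pos + 8)
  WP_3: (lim + pos < -6 -> ((lim + pos < -6 -> ((lim + pos < -6 -> ((not (lim + pos < -6)) and 8*lim + 12*n <= (2/3)*j + 2*pos + 8)) and ((not (lim + pos < -6)) -> 8*lim + 12*n <= (2/3)*j + 2*pos + 8))) and ((not (lim + pos < -6)) -> 8*lim + 12*n <= (2/3)*j + 2*pos + 8))) and ((not (lim + pos < -6)) -> 8*lim + 12*n <= (2/3)*j + 2*pos + 8)
  WP_4: (lim + pos < -6 -> ((lim + pos < -6 -> ((lim + pos < -6 -> ((lim + pos < -6 -> ((not (lim + pos < -6)) and 8*lim + 12*n <= (2/3)*j + 2*pos + 8)) and ((not (lim + pos < -6)) -> 8*lim + 12*n <= (2/3)*j + 2*pos + 8))) and ((not (lim + pos < -6)) -> 8*lim + 12*n <= (2/3)*j + 2*pos + 8))) and ((not (lim + pos < -6)) -> 8*lim + 12*n <= (2/3)*j + 2*pos + 8))) and ((not (lim + pos < -6)) -> 8*lim + 12*n <= (2/3)*j + 2*pos + 8)
So before the loop: (lim + pos < -6 -> ((lim + pos < -6 -> ((lim + pos < -6 -> ((lim + pos < -6 -> ((not (lim + pos < -6)) and 8*lim + 12*n <= (2/3)*j + 2*pos + 8)) and ((not (lim + pos < -6)) -> 8*lim + 12*n <= (2/3)*j + 2*pos + 8))) and ((not (lim + pos < -6)) -> 8*lim + 12*n <= (2/3)*j + 2*pos + 8))) and ((not (lim + pos < -6)) -> 8*lim + 12*n <= (2/3)*j + 2*pos + 8))) and ((not (lim + pos < -6)) -> 8*lim + 12*n <= (2/3)*j + 2*pos + 8)
Answer: WP = (lim + pos < -6 -> ((lim + pos < -6 -> ((lim + pos < -6 -> ((lim + pos < -6 -> ((not (lim + pos < -6)) and 8*lim + 12*n <= (2/3)*j + 2*pos + 8)) and ((not (lim + pos < -6)) -> 8*lim + 12*n <= (2/3)*j + 2*pos + 8))) and ((not (lim + pos < -6)) -> 8*lim + 12*n <= (2/3)*j + 2*pos + 8))) and ((not (lim + pos < -6)) -> 8*lim + 12*n <= (2/3)*j + 2*pos + 8))) and ((not (lim + pos < -6)) -> 8*lim + 12*n <= (2/3)*j + 2*pos + 8)


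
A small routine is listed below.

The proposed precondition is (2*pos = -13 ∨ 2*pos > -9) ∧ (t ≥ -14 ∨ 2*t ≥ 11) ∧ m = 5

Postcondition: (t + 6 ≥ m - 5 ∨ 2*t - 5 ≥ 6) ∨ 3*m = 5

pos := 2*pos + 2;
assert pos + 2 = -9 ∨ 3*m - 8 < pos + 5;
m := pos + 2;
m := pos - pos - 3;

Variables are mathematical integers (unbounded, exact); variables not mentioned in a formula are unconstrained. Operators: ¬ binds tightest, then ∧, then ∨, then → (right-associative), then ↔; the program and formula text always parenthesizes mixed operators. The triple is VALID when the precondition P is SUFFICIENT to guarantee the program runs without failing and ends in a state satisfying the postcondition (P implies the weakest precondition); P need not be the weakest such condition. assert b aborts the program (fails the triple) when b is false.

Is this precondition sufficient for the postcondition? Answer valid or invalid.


Working backward. After the program, the postcondition (t + 6 ≥ m - 5 ∨ 2*t - 5 ≥ 6) ∨ 3*m = 5 must hold; in canonical form it is t ≥ m - 11 ∨ 2*t ≥ 11 ∨ 3*m = 5.
Before m := pos - pos - 3: t ≥ -14 ∨ 2*t ≥ 11
Before m := pos + 2: t ≥ -14 ∨ 2*t ≥ 11
Before assert pos + 2 = -9 ∨ 3*m - 8 < pos + 5: (pos = -11 ∨ 3*m < pos + 13) ∧ (t ≥ -14 ∨ 2*t ≥ 11)
Before pos := 2*pos + 2: (2*pos = -13 ∨ 3*m < 2*pos + 15) ∧ (t ≥ -14 ∨ 2*t ≥ 11)
The weakest precondition is (2*pos = -13 ∨ 3*m < 2*pos + 15) ∧ (t ≥ -14 ∨ 2*t ≥ 11).
Check whether (2*pos = -13 ∨ 2*pos > -9) ∧ (t ≥ -14 ∨ 2*t ≥ 11) ∧ m = 5 implies it.
Countermodel: at the initial state m = 5, pos = 0, t = 0, the precondition holds but the weakest precondition fails.
Answer: invalid


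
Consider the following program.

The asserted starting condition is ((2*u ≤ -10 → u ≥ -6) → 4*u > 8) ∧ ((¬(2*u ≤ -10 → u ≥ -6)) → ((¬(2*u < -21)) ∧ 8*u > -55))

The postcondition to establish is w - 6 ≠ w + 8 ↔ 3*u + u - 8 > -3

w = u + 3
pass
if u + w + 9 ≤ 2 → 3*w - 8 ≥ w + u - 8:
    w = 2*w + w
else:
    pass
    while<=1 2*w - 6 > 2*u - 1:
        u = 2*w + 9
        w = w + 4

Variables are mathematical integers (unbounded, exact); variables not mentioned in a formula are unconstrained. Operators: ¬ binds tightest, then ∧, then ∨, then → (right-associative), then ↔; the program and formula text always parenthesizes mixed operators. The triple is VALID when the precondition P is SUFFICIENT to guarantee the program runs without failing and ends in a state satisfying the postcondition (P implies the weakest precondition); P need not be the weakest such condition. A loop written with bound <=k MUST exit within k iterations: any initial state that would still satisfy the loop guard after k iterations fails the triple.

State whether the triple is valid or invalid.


Working backward. After the program, the postcondition w - 6 ≠ w + 8 ↔ 3*u + u - 8 > -3 must hold; in canonical form it is 4*u > 5.
Then branch requires 4*u > 5; else branch requires (2*w > 2*u + 5 → ((¬(2*w < -15)) ∧ 8*w > -31)) ∧ ((¬(2*w > 2*u + 5)) → 4*u > 5).
Before the if: ((u + w ≤ -7 → 2*w ≥ u) → 4*u > 5) ∧ ((¬(u + w ≤ -7 → 2*w ≥ u)) → ((2*w > 2*u + 5 → ((¬(2*w < -15)) ∧ 8*w > -31)) ∧ ((¬(2*w > 2*u + 5)) → 4*u > 5)))
Before skip: ((u + w ≤ -7 → 2*w ≥ u) → 4*u > 5) ∧ ((¬(u + w ≤ -7 → 2*w ≥ u)) → ((2*w > 2*u + 5 → ((¬(2*w < -15)) ∧ 8*w > -31)) ∧ ((¬(2*w > 2*u + 5)) → 4*u > 5)))
Before w := u + 3: ((2*u ≤ -10 → u ≥ -6) → 4*u > 5) ∧ ((¬(2*u ≤ -10 → u ≥ -6)) → ((¬(2*u < -21)) ∧ 8*u > -55))
The weakest precondition is ((2*u ≤ -10 → u ≥ -6) → 4*u > 5) ∧ ((¬(2*u ≤ -10 → u ≥ -6)) → ((¬(2*u < -21)) ∧ 8*u > -55)).
Check whether ((2*u ≤ -10 → u ≥ -6) → 4*u > 8) ∧ ((¬(2*u ≤ -10 → u ≥ -6)) → ((¬(2*u < -21)) ∧ 8*u > -55)) implies it.
Every state satisfying the precondition satisfies the weakest precondition: the implication holds.
Answer: valid


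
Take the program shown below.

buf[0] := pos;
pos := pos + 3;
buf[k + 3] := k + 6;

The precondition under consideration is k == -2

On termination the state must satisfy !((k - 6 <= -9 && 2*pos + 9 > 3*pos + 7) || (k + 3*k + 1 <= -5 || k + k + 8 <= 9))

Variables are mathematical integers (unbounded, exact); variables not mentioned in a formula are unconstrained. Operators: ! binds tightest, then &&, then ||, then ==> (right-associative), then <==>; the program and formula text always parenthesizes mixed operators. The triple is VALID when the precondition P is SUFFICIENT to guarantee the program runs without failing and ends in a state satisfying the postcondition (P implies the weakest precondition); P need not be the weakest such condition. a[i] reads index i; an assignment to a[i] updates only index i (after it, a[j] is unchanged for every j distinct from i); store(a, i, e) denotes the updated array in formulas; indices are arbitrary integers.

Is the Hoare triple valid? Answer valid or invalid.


Working backward. After the program, the postcondition !((k - 6 <= -9 && 2*pos + 9 > 3*pos + 7) || (k + 3*k + 1 <= -5 || k + k + 8 <= 9)) must hold; in canonical form it is !((k <= -3 && pos < 2) || 4*k <= -6 || 2*k <= 1).
Before buf[k + 3] := k + 6: !((k <= -3 && pos < 2) || 4*k <= -6 || 2*k <= 1)
Before pos := pos + 3: !((k <= -3 && pos < -1) || 4*k <= -6 || 2*k <= 1)
Before buf[0] := pos: !((k <= -3 && pos < -1) || 4*k <= -6 || 2*k <= 1)
The weakest precondition is !((k <= -3 && pos < -1) || 4*k <= -6 || 2*k <= 1).
Check whether k == -2 implies it.
Countermodel: at the initial state k = -2, pos = 0, the precondition holds but the weakest precondition fails.
Answer: invalid


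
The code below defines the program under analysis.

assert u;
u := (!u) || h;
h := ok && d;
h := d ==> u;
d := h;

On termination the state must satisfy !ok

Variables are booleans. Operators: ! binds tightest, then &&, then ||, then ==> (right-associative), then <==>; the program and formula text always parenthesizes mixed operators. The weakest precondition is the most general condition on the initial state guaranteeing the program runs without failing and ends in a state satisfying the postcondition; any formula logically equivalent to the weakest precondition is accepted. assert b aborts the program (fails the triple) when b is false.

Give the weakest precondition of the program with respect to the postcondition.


Working backward. After the program, !ok must hold.
Before d := h: !ok
Before h := d ==> u: !ok
Before h := ok && d: !ok
Before u := (!u) || h: !ok
Before assert u: u && (!ok)
Answer: WP = u && (!ok)


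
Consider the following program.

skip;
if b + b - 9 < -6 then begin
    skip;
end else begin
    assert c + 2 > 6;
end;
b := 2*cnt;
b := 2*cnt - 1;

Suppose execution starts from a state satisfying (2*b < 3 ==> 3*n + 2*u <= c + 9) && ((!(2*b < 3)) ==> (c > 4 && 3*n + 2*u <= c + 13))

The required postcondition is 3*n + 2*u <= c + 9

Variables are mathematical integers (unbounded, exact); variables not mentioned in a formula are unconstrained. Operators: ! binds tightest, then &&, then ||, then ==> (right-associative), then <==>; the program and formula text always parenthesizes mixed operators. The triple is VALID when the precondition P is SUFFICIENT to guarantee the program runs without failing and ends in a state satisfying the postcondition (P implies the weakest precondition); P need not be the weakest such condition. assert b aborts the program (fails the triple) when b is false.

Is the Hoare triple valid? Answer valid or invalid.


Working backward. After the program, 3*n + 2*u <= c + 9 must hold.
Before b := 2*cnt - 1: 3*n + 2*u <= c + 9
Before b := 2*cnt: 3*n + 2*u <= c + 9
Then branch requires 3*n + 2*u <= c + 9; else branch requires c > 4 && 3*n + 2*u <= c + 9.
Before the if: (2*b < 3 ==> 3*n + 2*u <= c + 9) && ((!(2*b < 3)) ==> (c > 4 && 3*n + 2*u <= c + 9))
Before skip: (2*b < 3 ==> 3*n + 2*u <= c + 9) && ((!(2*b < 3)) ==> (c > 4 && 3*n + 2*u <= c + 9))
The weakest precondition is (2*b < 3 ==> 3*n + 2*u <= c + 9) && ((!(2*b < 3)) ==> (c > 4 && 3*n + 2*u <= c + 9)).
Check whether (2*b < 3 ==> 3*n + 2*u <= c + 9) && ((!(2*b < 3)) ==> (c > 4 && 3*n + 2*u <= c + 13)) implies it.
Countermodel: at the initial state b = 2, c = 5, n = 5, u = 0, the precondition holds but the weakest precondition fails.
Answer: invalid


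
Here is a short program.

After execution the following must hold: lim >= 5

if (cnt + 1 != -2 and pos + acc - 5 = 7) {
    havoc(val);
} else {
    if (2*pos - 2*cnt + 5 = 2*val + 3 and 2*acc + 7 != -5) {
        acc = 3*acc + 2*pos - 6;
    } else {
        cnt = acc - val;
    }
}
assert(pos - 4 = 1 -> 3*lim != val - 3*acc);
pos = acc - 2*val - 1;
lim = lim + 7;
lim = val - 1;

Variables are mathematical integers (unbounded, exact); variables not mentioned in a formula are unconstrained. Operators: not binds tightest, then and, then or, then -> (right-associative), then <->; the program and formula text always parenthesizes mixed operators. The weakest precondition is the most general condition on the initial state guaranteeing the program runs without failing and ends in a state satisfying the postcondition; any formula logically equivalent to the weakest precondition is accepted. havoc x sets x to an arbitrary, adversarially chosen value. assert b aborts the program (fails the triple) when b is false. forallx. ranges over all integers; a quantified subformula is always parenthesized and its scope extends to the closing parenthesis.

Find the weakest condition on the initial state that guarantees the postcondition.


Working backward. After the program, lim >= 5 must hold.
Before lim := val - 1: val >= 6
Before lim := lim + 7: val >= 6
Before pos := acc - 2*val - 1: val >= 6
Before assert pos - 4 = 1 -> 3*lim != val - 3*acc: (pos = 5 -> 3*acc + 3*lim != val) and val >= 6
Then branch requires forall val_1. ((pos = 5 -> 3*acc + 3*lim != val_1) and val_1 >= 6); else branch requires ((2*pos = 2*cnt + 2*val - 2 and 2*acc != -12) -> ((pos = 5 -> 9*acc + 3*lim + 6*pos != val + 18) and val >= 6)) and ((not (2*pos = 2*cnt + 2*val - 2 and 2*acc != -12)) -> ((pos = 5 -> 3*acc + 3*lim != val) and val >= 6)).
Before the if: ((cnt != -3 and acc + pos = 12) -> (forall val_1. ((pos = 5 -> 3*acc + 3*lim != val_1) and val_1 >= 6))) and ((not (cnt != -3 and acc + pos = 12)) -> (((2*pos = 2*cnt + 2*val - 2 and 2*acc != -12) -> ((pos = 5 -> 9*acc + 3*lim + 6*pos != val + 18) and val >= 6)) and ((not (2*pos = 2*cnt + 2*val - 2 and 2*acc != -12)) -> ((pos = 5 -> 3*acc + 3*lim != val) and val >= 6))))
Answer: WP = ((cnt != -3 and acc + pos = 12) -> (forall val_1. ((pos = 5 -> 3*acc + 3*lim != val_1) and val_1 >= 6))) and ((not (cnt != -3 and acc + pos = 12)) -> (((2*pos = 2*cnt + 2*val - 2 and 2*acc != -12) -> ((pos = 5 -> 9*acc + 3*lim + 6*pos != val + 18) and val >= 6)) and ((not (2*pos = 2*cnt + 2*val - 2 and 2*acc != -12)) -> ((pos = 5 -> 3*acc + 3*lim != val) and val >= 6))))


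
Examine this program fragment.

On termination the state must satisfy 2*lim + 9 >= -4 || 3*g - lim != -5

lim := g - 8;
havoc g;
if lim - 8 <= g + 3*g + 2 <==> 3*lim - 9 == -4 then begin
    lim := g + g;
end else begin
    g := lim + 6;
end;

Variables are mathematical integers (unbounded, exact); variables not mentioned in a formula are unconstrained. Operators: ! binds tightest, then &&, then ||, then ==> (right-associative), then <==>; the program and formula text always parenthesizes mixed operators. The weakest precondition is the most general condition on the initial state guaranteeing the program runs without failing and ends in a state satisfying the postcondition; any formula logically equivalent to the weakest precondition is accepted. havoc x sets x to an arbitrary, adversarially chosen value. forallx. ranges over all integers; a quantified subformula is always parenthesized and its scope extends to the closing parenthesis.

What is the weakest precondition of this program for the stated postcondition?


Working backward. After the program, the postcondition 2*lim + 9 >= -4 || 3*g - lim != -5 must hold; in canonical form it is 2*lim >= -13 || 3*g != lim - 5.
Then branch requires 4*g >= -13 || g != -5; else branch requires 2*lim >= -13 || 2*lim != -23.
Before the if: ((lim <= 4*g + 10 <==> 3*lim == 5) ==> (4*g >= -13 || g != -5)) && ((!(lim <= 4*g + 10 <==> 3*lim == 5)) ==> (2*lim >= -13 || 2*lim != -23))
Before havoc g: forall g_1. (((lim <= 4*g_1 + 10 <==> 3*lim == 5) ==> (4*g_1 >= -13 || g_1 != -5)) && ((!(lim <= 4*g_1 + 10 <==> 3*lim == 5)) ==> (2*lim >= -13 || 2*lim != -23)))
Before lim := g - 8: forall g_1. (((g <= 4*g_1 + 18 <==> 3*g == 29) ==> (4*g_1 >= -13 || g_1 != -5)) && ((!(g <= 4*g_1 + 18 <==> 3*g == 29)) ==> (2*g >= 3 || 2*g != -7)))
Answer: WP = forall g_1. (((g <= 4*g_1 + 18 <==> 3*g == 29) ==> (4*g_1 >= -13 || g_1 != -5)) && ((!(g <= 4*g_1 + 18 <==> 3*g == 29)) ==> (2*g >= 3 || 2*g != -7)))


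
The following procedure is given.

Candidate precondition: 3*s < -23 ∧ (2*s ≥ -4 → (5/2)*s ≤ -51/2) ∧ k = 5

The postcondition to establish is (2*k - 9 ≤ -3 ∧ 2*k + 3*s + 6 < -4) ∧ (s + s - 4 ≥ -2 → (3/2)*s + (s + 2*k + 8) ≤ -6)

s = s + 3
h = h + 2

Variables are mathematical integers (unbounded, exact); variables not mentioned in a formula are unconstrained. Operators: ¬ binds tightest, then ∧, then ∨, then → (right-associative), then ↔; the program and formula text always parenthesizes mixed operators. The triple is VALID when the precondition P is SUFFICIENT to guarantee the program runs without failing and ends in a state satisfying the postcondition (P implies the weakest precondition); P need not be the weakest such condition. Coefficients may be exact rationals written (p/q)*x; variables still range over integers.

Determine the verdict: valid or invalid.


Working backward. After the program, the postcondition (2*k - 9 ≤ -3 ∧ 2*k + 3*s + 6 < -4) ∧ (s + s - 4 ≥ -2 → (3/2)*s + (s + 2*k + 8) ≤ -6) must hold; in canonical form it is 2*k ≤ 6 ∧ 2*k + 3*s < -10 ∧ (2*s ≥ 2 → 2*k + (5/2)*s ≤ -14).
Before h := h + 2: 2*k ≤ 6 ∧ 2*k + 3*s < -10 ∧ (2*s ≥ 2 → 2*k + (5/2)*s ≤ -14)
Before s := s + 3: 2*k ≤ 6 ∧ 2*k + 3*s < -19 ∧ (2*s ≥ -4 → 2*k + (5/2)*s ≤ -43/2)
The weakest precondition is 2*k ≤ 6 ∧ 2*k + 3*s < -19 ∧ (2*s ≥ -4 → 2*k + (5/2)*s ≤ -43/2).
Check whether 3*s < -23 ∧ (2*s ≥ -4 → (5/2)*s ≤ -51/2) ∧ k = 5 implies it.
Countermodel: at the initial state k = 5, s = -8, the precondition holds but the weakest precondition fails.
Answer: invalid


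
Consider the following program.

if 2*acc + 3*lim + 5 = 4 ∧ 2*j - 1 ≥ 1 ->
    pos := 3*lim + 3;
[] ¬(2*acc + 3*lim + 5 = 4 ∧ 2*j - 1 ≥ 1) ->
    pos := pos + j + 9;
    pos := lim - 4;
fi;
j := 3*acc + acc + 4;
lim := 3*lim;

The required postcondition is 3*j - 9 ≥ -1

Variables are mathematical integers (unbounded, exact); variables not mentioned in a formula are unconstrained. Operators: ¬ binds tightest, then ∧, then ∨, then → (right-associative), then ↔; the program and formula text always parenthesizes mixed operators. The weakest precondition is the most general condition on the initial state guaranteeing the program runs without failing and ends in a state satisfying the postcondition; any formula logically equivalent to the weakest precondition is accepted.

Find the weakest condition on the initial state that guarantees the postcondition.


Working backward. After the program, the postcondition 3*j - 9 ≥ -1 must hold; in canonical form it is 3*j ≥ 8.
Before lim := 3*lim: 3*j ≥ 8
Before j := 3*acc + acc + 4: 12*acc ≥ -4
Then branch requires 12*acc ≥ -4; else branch requires 12*acc ≥ -4.
Before the if: ((2*acc + 3*lim = -1 ∧ 2*j ≥ 2) → 12*acc ≥ -4) ∧ ((¬(2*acc + 3*lim = -1 ∧ 2*j ≥ 2)) → 12*acc ≥ -4)
Answer: WP = ((2*acc + 3*lim = -1 ∧ 2*j ≥ 2) → 12*acc ≥ -4) ∧ ((¬(2*acc + 3*lim = -1 ∧ 2*j ≥ 2)) → 12*acc ≥ -4)


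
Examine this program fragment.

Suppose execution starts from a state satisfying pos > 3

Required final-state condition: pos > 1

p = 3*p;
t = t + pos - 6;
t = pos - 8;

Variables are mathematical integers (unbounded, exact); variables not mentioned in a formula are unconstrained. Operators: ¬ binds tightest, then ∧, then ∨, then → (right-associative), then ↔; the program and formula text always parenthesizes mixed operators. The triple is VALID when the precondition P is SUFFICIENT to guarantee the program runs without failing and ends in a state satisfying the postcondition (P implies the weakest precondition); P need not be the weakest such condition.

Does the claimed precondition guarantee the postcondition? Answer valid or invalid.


Working backward. After the program, pos > 1 must hold.
Before t := pos - 8: pos > 1
Before t := t + pos - 6: pos > 1
Before p := 3*p: pos > 1
The weakest precondition is pos > 1.
Check whether pos > 3 implies it.
Every state satisfying the precondition satisfies the weakest precondition: the implication holds.
Answer: valid


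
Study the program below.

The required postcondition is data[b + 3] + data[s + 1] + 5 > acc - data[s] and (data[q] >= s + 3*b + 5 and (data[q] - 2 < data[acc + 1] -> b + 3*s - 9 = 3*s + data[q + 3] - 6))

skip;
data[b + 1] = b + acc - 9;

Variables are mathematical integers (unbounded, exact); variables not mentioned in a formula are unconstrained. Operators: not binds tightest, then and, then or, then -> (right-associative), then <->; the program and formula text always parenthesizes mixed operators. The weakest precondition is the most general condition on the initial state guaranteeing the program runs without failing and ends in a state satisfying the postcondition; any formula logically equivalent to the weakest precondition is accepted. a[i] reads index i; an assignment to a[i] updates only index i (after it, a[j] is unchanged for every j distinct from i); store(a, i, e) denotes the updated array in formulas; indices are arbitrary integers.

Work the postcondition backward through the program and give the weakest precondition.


Working backward. After the program, the postcondition data[b + 3] + data[s + 1] + 5 > acc - data[s] and (data[q] >= s + 3*b + 5 and (data[q] - 2 < data[acc + 1] -> b + 3*s - 9 = 3*s + data[q + 3] - 6)) must hold; in canonical form it is data[b + 3] + data[s + 1] + data[s] > acc - 5 and data[q] >= 3*b + s + 5 and (data[q] < data[acc + 1] + 2 -> b = data[q + 3] + 3).
Before data[b + 1] := b + acc - 9: store(data, b + 1, acc + b - 9)[b + 3] + store(data, b + 1, acc + b - 9)[s + 1] + store(data, b + 1, acc + b - 9)[s] > acc - 5 and store(data, b + 1, acc + b - 9)[q] >= 3*b + s + 5 and (store(data, b + 1, acc + b - 9)[q] < store(data, b + 1, acc + b - 9)[acc + 1] + 2 -> b = store(data, b + 1, acc + b - 9)[q + 3] + 3)
Before skip: store(data, b + 1, acc + b - 9)[b + 3] + store(data, b + 1, acc + b - 9)[s + 1] + store(data, b + 1, acc + b - 9)[s] > acc - 5 and store(data, b + 1, acc + b - 9)[q] >= 3*b + s + 5 and (store(data, b + 1, acc + b - 9)[q] < store(data, b + 1, acc + b - 9)[acc + 1] + 2 -> b = store(data, b + 1, acc + b - 9)[q + 3] + 3)
Answer: WP = store(data, b + 1, acc + b - 9)[b + 3] + store(data, b + 1, acc + b - 9)[s + 1] + store(data, b + 1, acc + b - 9)[s] > acc - 5 and store(data, b + 1, acc + b - 9)[q] >= 3*b + s + 5 and (store(data, b + 1, acc + b - 9)[q] < store(data, b + 1, acc + b - 9)[acc + 1] + 2 -> b = store(data, b + 1, acc + b - 9)[q + 3] + 3)


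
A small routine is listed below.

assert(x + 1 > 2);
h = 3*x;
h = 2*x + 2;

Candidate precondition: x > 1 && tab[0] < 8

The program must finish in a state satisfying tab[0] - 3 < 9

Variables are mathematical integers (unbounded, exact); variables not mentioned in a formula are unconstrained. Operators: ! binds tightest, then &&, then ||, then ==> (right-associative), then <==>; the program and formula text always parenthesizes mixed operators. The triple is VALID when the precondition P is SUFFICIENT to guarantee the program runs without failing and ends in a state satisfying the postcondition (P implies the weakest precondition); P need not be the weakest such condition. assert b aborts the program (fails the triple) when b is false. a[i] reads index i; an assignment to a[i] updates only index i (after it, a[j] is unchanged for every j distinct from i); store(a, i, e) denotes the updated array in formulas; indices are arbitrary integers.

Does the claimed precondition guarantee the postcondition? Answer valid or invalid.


Working backward. After the program, the postcondition tab[0] - 3 < 9 must hold; in canonical form it is tab[0] < 12.
Before h := 2*x + 2: tab[0] < 12
Before h := 3*x: tab[0] < 12
Before assert x + 1 > 2: x > 1 && tab[0] < 12
The weakest precondition is x > 1 && tab[0] < 12.
Check whether x > 1 && tab[0] < 8 implies it.
Every state satisfying the precondition satisfies the weakest precondition: the implication holds.
Answer: valid
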